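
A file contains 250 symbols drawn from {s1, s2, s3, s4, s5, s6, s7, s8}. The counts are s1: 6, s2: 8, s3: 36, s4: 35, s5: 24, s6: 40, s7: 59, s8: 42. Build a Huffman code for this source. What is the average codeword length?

2.804 bits/symbol

Probabilities are the counts divided by 250.
Repeatedly combine the two least-probable nodes; the expected code length is the sum of the merged weights.
merge 3/125 + 4/125 → 7/125
merge 7/125 + 12/125 → 19/125
merge 7/50 + 18/125 → 71/250
merge 19/125 + 4/25 → 39/125
merge 21/125 + 59/250 → 101/250
merge 71/250 + 39/125 → 149/250
merge 101/250 + 149/250 → 1
L = 7/125 + 19/125 + 71/250 + 39/125 + 101/250 + 149/250 + 1 = 701/250 = 2.804 bits/symbol.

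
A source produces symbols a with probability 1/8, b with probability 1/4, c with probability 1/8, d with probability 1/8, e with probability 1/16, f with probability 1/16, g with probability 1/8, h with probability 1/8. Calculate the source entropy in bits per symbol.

Each probability is a power of 1/2, so log₂(1/p) is an integer.
H = Σ p·log₂(1/p) = 1/8·3 + 1/4·2 + 1/8·3 + 1/8·3 + 1/16·4 + 1/16·4 + 1/8·3 + 1/8·3 = 2.875 bits.

2.875 bits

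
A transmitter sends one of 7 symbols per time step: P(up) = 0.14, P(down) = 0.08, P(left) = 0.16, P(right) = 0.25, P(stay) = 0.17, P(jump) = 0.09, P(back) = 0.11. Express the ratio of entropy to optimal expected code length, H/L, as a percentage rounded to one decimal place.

98.5%

Entropy H = −Σ p log₂ p ≈ 2.7092 bits.
Huffman merges: 2/25+9/100→17/100; 11/100+7/50→1/4; 4/25+17/100→33/100; 17/100+1/4→21/50; 1/4+33/100→29/50; 21/50+29/50→1. L = 11/4 ≈ 2.7500.
Efficiency = H/L = 2.7092/2.7500 = 98.5%.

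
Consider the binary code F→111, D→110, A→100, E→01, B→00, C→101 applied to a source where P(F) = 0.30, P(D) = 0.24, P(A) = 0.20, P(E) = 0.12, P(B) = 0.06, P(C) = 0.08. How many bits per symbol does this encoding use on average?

L̄ = Σ pᵢ·ℓᵢ = 0.30·3 + 0.24·3 + 0.20·3 + 0.12·2 + 0.06·2 + 0.08·3 = 2.82 bits/symbol.

2.82 bits/symbol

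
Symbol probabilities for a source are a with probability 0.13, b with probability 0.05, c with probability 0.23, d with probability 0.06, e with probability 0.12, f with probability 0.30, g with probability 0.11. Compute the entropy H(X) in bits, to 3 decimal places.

2.568 bits

H = −Σ pᵢ log₂ pᵢ.
−0.13·log₂(0.13) = 0.3826
−0.05·log₂(0.05) = 0.2161
−0.23·log₂(0.23) = 0.4877
−0.06·log₂(0.06) = 0.2435
−0.12·log₂(0.12) = 0.3671
−0.30·log₂(0.30) = 0.5211
−0.11·log₂(0.11) = 0.3503
Sum ≈ 2.5684 → 2.568 bits.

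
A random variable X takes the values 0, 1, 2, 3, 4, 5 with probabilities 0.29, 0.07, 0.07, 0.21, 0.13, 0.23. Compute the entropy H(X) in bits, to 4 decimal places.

2.3981 bits

H = −Σ pᵢ log₂ pᵢ.
−0.29·log₂(0.29) = 0.5179
−0.07·log₂(0.07) = 0.2686
−0.07·log₂(0.07) = 0.2686
−0.21·log₂(0.21) = 0.4728
−0.13·log₂(0.13) = 0.3826
−0.23·log₂(0.23) = 0.4877
Sum ≈ 2.3981 → 2.3981 bits.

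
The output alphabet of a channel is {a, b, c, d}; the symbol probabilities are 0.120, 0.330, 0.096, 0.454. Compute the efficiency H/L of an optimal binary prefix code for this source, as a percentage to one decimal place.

Entropy H = −Σ p log₂ p ≈ 1.7367 bits.
Huffman merges: 12/125+3/25→27/125; 27/125+33/100→273/500; 227/500+273/500→1. L = 881/500 ≈ 1.7620.
Efficiency = H/L = 1.7367/1.7620 = 98.6%.

98.6%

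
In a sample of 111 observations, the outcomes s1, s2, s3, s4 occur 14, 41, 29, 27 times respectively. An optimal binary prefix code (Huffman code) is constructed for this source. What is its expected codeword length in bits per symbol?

Probabilities are the counts divided by 111.
Repeatedly combine the two least-probable nodes; the expected code length is the sum of the merged weights.
merge 14/111 + 9/37 → 41/111
merge 29/111 + 41/111 → 70/111
merge 41/111 + 70/111 → 1
L = 41/111 + 70/111 + 1 = 2 bits/symbol.

2 bits/symbol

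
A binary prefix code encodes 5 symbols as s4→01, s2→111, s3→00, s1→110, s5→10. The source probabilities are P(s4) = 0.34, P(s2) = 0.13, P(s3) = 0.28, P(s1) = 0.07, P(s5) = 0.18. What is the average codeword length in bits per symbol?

2.2 bits/symbol

L̄ = Σ pᵢ·ℓᵢ = 0.34·2 + 0.13·3 + 0.28·2 + 0.07·3 + 0.18·2 = 2.2 bits/symbol.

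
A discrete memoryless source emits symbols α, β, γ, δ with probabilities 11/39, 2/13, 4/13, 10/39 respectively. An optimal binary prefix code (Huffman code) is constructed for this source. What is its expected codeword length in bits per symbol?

Repeatedly combine the two least-probable nodes; the expected code length is the sum of the merged weights.
merge 2/13 + 10/39 → 16/39
merge 11/39 + 4/13 → 23/39
merge 16/39 + 23/39 → 1
L = 16/39 + 23/39 + 1 = 2 bits/symbol.

2 bits/symbol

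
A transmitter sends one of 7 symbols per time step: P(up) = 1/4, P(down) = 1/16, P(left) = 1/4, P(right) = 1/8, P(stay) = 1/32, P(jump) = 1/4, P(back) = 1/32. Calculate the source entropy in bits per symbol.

Each probability is a power of 1/2, so log₂(1/p) is an integer.
H = Σ p·log₂(1/p) = 1/4·2 + 1/16·4 + 1/4·2 + 1/8·3 + 1/32·5 + 1/4·2 + 1/32·5 = 2.4375 bits.

2.4375 bits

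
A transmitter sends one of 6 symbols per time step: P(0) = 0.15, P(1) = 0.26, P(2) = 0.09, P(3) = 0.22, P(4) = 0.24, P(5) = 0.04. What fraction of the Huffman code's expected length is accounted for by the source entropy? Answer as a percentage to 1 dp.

99.1%

Entropy H = −Σ p log₂ p ≈ 2.3889 bits.
Huffman merges: 1/25+9/100→13/100; 13/100+3/20→7/25; 11/50+6/25→23/50; 13/50+7/25→27/50; 23/50+27/50→1. L = 241/100 ≈ 2.4100.
Efficiency = H/L = 2.3889/2.4100 = 99.1%.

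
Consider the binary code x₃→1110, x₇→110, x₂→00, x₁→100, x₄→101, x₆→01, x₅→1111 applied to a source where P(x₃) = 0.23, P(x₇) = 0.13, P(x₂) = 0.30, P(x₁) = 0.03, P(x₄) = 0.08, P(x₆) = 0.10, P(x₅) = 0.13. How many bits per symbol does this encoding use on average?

2.96 bits/symbol

L̄ = Σ pᵢ·ℓᵢ = 0.23·4 + 0.13·3 + 0.30·2 + 0.03·3 + 0.08·3 + 0.10·2 + 0.13·4 = 2.96 bits/symbol.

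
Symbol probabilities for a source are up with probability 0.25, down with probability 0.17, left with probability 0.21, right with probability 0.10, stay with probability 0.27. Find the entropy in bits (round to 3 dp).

2.250 bits

H = −Σ pᵢ log₂ pᵢ.
−0.25·log₂(0.25) = 0.5000
−0.17·log₂(0.17) = 0.4346
−0.21·log₂(0.21) = 0.4728
−0.10·log₂(0.10) = 0.3322
−0.27·log₂(0.27) = 0.5100
Sum ≈ 2.2496 → 2.250 bits.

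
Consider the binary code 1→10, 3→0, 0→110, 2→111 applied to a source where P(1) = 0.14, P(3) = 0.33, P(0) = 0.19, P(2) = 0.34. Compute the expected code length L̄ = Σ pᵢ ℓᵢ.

L̄ = Σ pᵢ·ℓᵢ = 0.14·2 + 0.33·1 + 0.19·3 + 0.34·3 = 2.2 bits/symbol.

2.2 bits/symbol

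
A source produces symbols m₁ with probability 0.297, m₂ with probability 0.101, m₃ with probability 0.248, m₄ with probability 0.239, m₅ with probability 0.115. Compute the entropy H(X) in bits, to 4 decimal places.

H = −Σ pᵢ log₂ pᵢ.
−0.297·log₂(0.297) = 0.5202
−0.101·log₂(0.101) = 0.3341
−0.248·log₂(0.248) = 0.4989
−0.239·log₂(0.239) = 0.4935
−0.115·log₂(0.115) = 0.3588
Sum ≈ 2.2055 → 2.2055 bits.

2.2055 bits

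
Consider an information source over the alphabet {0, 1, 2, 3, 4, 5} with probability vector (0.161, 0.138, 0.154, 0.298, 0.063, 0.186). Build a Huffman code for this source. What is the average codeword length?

Repeatedly combine the two least-probable nodes; the expected code length is the sum of the merged weights.
merge 63/1000 + 69/500 → 201/1000
merge 77/500 + 161/1000 → 63/200
merge 93/500 + 201/1000 → 387/1000
merge 149/500 + 63/200 → 613/1000
merge 387/1000 + 613/1000 → 1
L = 201/1000 + 63/200 + 387/1000 + 613/1000 + 1 = 629/250 = 2.516 bits/symbol.

2.516 bits/symbol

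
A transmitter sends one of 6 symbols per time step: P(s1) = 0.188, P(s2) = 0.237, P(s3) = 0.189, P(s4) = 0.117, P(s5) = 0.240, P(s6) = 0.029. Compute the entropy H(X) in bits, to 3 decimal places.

2.404 bits

H = −Σ pᵢ log₂ pᵢ.
−0.188·log₂(0.188) = 0.4533
−0.237·log₂(0.237) = 0.4923
−0.189·log₂(0.189) = 0.4543
−0.117·log₂(0.117) = 0.3622
−0.240·log₂(0.240) = 0.4941
−0.029·log₂(0.029) = 0.1481
Sum ≈ 2.4043 → 2.404 bits.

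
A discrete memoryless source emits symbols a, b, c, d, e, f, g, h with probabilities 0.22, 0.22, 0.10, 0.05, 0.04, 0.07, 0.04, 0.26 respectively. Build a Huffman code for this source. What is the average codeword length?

2.68 bits/symbol

Repeatedly combine the two least-probable nodes; the expected code length is the sum of the merged weights.
merge 1/25 + 1/25 → 2/25
merge 1/20 + 7/100 → 3/25
merge 2/25 + 1/10 → 9/50
merge 3/25 + 9/50 → 3/10
merge 11/50 + 11/50 → 11/25
merge 13/50 + 3/10 → 14/25
merge 11/25 + 14/25 → 1
L = 2/25 + 3/25 + 9/50 + 3/10 + 11/25 + 14/25 + 1 = 67/25 = 2.68 bits/symbol.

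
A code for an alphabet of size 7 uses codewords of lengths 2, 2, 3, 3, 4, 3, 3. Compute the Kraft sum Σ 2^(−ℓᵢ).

1.0625

With common denominator 2^4 = 16: Σ 2^(−ℓᵢ) = 4/16 + 4/16 + 2/16 + 2/16 + 1/16 + 2/16 + 2/16 = 17/16 = 1.0625.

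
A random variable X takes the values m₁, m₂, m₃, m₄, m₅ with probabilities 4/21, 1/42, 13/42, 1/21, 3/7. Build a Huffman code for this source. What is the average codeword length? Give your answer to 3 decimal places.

1.905 bits/symbol

Repeatedly combine the two least-probable nodes; the expected code length is the sum of the merged weights.
merge 1/42 + 1/21 → 1/14
merge 1/14 + 4/21 → 11/42
merge 11/42 + 13/42 → 4/7
merge 3/7 + 4/7 → 1
L = 1/14 + 11/42 + 4/7 + 1 = 40/21 ≈ 1.905 bits/symbol.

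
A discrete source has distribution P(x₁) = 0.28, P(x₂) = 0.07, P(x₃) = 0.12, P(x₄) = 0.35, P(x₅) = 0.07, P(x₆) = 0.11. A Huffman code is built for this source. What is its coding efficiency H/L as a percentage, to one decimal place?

97.0%

Entropy H = −Σ p log₂ p ≈ 2.2988 bits.
Huffman merges: 7/100+7/100→7/50; 11/100+3/25→23/100; 7/50+23/100→37/100; 7/25+7/20→63/100; 37/100+63/100→1. L = 237/100 ≈ 2.3700.
Efficiency = H/L = 2.2988/2.3700 = 97.0%.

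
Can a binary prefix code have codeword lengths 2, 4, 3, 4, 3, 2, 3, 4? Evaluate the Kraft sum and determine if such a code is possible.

With common denominator 2^4 = 16: Σ 2^(−ℓᵢ) = 4/16 + 1/16 + 2/16 + 1/16 + 2/16 + 4/16 + 2/16 + 1/16 = 17/16 = 1.0625.
Kraft's inequality requires Σ ≤ 1; here Σ = 1.0625 > 1, so no such prefix code exists.

1.0625; no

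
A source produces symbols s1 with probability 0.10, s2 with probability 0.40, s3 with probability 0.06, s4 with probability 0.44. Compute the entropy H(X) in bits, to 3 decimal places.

1.626 bits

H = −Σ pᵢ log₂ pᵢ.
−0.10·log₂(0.10) = 0.3322
−0.40·log₂(0.40) = 0.5288
−0.06·log₂(0.06) = 0.2435
−0.44·log₂(0.44) = 0.5211
Sum ≈ 1.6256 → 1.626 bits.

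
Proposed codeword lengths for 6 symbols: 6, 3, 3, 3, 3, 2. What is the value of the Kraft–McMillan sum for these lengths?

0.765625

With common denominator 2^6 = 64: Σ 2^(−ℓᵢ) = 1/64 + 8/64 + 8/64 + 8/64 + 8/64 + 16/64 = 49/64 = 0.765625.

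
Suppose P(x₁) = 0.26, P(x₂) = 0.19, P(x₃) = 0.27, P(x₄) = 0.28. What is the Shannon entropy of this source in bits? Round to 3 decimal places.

H = −Σ pᵢ log₂ pᵢ.
−0.26·log₂(0.26) = 0.5053
−0.19·log₂(0.19) = 0.4552
−0.27·log₂(0.27) = 0.5100
−0.28·log₂(0.28) = 0.5142
Sum ≈ 1.9848 → 1.985 bits.

1.985 bits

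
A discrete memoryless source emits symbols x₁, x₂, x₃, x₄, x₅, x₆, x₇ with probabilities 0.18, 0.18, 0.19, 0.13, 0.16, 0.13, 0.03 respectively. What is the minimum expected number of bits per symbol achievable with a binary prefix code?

2.79 bits/symbol

Repeatedly combine the two least-probable nodes; the expected code length is the sum of the merged weights.
merge 3/100 + 13/100 → 4/25
merge 13/100 + 4/25 → 29/100
merge 4/25 + 9/50 → 17/50
merge 9/50 + 19/100 → 37/100
merge 29/100 + 17/50 → 63/100
merge 37/100 + 63/100 → 1
L = 4/25 + 29/100 + 17/50 + 37/100 + 63/100 + 1 = 279/100 = 2.79 bits/symbol.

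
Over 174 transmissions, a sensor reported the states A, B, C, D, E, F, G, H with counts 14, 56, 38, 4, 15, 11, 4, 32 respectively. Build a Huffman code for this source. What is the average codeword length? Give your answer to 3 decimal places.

2.598 bits/symbol

Probabilities are the counts divided by 174.
Repeatedly combine the two least-probable nodes; the expected code length is the sum of the merged weights.
merge 2/87 + 2/87 → 4/87
merge 4/87 + 11/174 → 19/174
merge 7/87 + 5/58 → 1/6
merge 19/174 + 1/6 → 8/29
merge 16/87 + 19/87 → 35/87
merge 8/29 + 28/87 → 52/87
merge 35/87 + 52/87 → 1
L = 4/87 + 19/174 + 1/6 + 8/29 + 35/87 + 52/87 + 1 = 226/87 ≈ 2.598 bits/symbol.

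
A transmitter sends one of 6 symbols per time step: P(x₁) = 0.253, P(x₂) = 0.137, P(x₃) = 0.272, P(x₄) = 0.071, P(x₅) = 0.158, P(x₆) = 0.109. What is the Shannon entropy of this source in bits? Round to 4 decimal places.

2.4455 bits

H = −Σ pᵢ log₂ pᵢ.
−0.253·log₂(0.253) = 0.5016
−0.137·log₂(0.137) = 0.3929
−0.272·log₂(0.272) = 0.5109
−0.071·log₂(0.071) = 0.2709
−0.158·log₂(0.158) = 0.4206
−0.109·log₂(0.109) = 0.3485
Sum ≈ 2.4455 → 2.4455 bits.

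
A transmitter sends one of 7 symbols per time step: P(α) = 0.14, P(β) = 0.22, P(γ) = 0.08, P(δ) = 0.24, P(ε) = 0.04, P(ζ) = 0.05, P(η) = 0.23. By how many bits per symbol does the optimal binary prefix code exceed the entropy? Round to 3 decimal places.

Entropy H = −Σ p log₂ p ≈ 2.5528 bits.
Huffman merges: 1/25+1/20→9/100; 2/25+9/100→17/100; 7/50+17/100→31/100; 11/50+23/100→9/20; 6/25+31/100→11/20; 9/20+11/20→1. L = 257/100 ≈ 2.5700.
L − H = 2.5700 − 2.5528 = 0.017 bits.

0.017 bits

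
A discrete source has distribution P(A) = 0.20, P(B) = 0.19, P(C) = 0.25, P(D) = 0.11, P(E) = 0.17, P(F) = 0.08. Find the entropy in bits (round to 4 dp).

H = −Σ pᵢ log₂ pᵢ.
−0.20·log₂(0.20) = 0.4644
−0.19·log₂(0.19) = 0.4552
−0.25·log₂(0.25) = 0.5000
−0.11·log₂(0.11) = 0.3503
−0.17·log₂(0.17) = 0.4346
−0.08·log₂(0.08) = 0.2915
Sum ≈ 2.4960 → 2.4960 bits.

2.4960 bits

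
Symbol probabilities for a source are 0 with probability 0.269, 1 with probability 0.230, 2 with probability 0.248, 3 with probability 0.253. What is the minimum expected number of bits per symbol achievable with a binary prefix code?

Repeatedly combine the two least-probable nodes; the expected code length is the sum of the merged weights.
merge 23/100 + 31/125 → 239/500
merge 253/1000 + 269/1000 → 261/500
merge 239/500 + 261/500 → 1
L = 239/500 + 261/500 + 1 = 2 bits/symbol.

2 bits/symbol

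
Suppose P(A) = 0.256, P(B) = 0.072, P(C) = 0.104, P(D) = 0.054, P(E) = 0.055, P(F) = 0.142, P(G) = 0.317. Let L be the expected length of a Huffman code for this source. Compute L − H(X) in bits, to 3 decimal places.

Entropy H = −Σ p log₂ p ≈ 2.4990 bits.
Huffman merges: 27/500+11/200→109/1000; 9/125+13/125→22/125; 109/1000+71/500→251/1000; 22/125+251/1000→427/1000; 32/125+317/1000→573/1000; 427/1000+573/1000→1. L = 317/125 ≈ 2.5360.
L − H = 2.5360 − 2.4990 = 0.037 bits.

0.037 bits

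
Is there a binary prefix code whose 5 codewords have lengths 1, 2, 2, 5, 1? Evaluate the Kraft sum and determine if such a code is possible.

With common denominator 2^5 = 32: Σ 2^(−ℓᵢ) = 16/32 + 8/32 + 8/32 + 1/32 + 16/32 = 49/32 = 1.53125.
Kraft's inequality requires Σ ≤ 1; here Σ = 1.53125 > 1, so no such prefix code exists.

1.53125; no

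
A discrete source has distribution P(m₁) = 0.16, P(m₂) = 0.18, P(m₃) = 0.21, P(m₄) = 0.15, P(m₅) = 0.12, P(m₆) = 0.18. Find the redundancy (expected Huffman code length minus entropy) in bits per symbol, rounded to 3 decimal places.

Entropy H = −Σ p log₂ p ≈ 2.5641 bits.
Huffman merges: 3/25+3/20→27/100; 4/25+9/50→17/50; 9/50+21/100→39/100; 27/100+17/50→61/100; 39/100+61/100→1. L = 261/100 ≈ 2.6100.
L − H = 2.6100 − 2.5641 = 0.046 bits.

0.046 bits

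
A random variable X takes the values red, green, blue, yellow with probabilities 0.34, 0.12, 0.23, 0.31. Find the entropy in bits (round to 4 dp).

1.9077 bits

H = −Σ pᵢ log₂ pᵢ.
−0.34·log₂(0.34) = 0.5292
−0.12·log₂(0.12) = 0.3671
−0.23·log₂(0.23) = 0.4877
−0.31·log₂(0.31) = 0.5238
Sum ≈ 1.9077 → 1.9077 bits.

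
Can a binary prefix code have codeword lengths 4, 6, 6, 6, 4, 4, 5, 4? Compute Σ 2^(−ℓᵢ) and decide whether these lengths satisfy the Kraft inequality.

0.328125; yes

With common denominator 2^6 = 64: Σ 2^(−ℓᵢ) = 4/64 + 1/64 + 1/64 + 1/64 + 4/64 + 4/64 + 2/64 + 4/64 = 21/64 = 0.328125.
Kraft's inequality requires Σ ≤ 1; here Σ = 0.328125 ≤ 1, so such a prefix code exists.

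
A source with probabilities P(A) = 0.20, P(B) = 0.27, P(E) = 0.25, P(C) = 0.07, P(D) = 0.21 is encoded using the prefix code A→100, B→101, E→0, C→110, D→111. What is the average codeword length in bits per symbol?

2.5 bits/symbol

L̄ = Σ pᵢ·ℓᵢ = 0.20·3 + 0.27·3 + 0.25·1 + 0.07·3 + 0.21·3 = 2.5 bits/symbol.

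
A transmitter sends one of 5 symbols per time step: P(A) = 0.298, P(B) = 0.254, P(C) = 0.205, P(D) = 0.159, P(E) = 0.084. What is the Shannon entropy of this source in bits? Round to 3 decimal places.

2.213 bits

H = −Σ pᵢ log₂ pᵢ.
−0.298·log₂(0.298) = 0.5205
−0.254·log₂(0.254) = 0.5022
−0.205·log₂(0.205) = 0.4687
−0.159·log₂(0.159) = 0.4218
−0.084·log₂(0.084) = 0.3002
Sum ≈ 2.2133 → 2.213 bits.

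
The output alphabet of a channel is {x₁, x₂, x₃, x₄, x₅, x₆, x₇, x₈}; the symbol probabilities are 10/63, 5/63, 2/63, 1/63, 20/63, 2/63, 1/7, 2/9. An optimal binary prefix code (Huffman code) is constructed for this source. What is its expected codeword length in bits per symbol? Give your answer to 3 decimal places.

Repeatedly combine the two least-probable nodes; the expected code length is the sum of the merged weights.
merge 1/63 + 2/63 → 1/21
merge 2/63 + 1/21 → 5/63
merge 5/63 + 5/63 → 10/63
merge 1/7 + 10/63 → 19/63
merge 10/63 + 2/9 → 8/21
merge 19/63 + 20/63 → 13/21
merge 8/21 + 13/21 → 1
L = 1/21 + 5/63 + 10/63 + 19/63 + 8/21 + 13/21 + 1 = 163/63 ≈ 2.587 bits/symbol.

2.587 bits/symbol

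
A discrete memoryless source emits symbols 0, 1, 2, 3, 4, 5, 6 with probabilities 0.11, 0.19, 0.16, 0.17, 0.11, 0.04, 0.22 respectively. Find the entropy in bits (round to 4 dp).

H = −Σ pᵢ log₂ pᵢ.
−0.11·log₂(0.11) = 0.3503
−0.19·log₂(0.19) = 0.4552
−0.16·log₂(0.16) = 0.4230
−0.17·log₂(0.17) = 0.4346
−0.11·log₂(0.11) = 0.3503
−0.04·log₂(0.04) = 0.1858
−0.22·log₂(0.22) = 0.4806
Sum ≈ 2.6797 → 2.6797 bits.

2.6797 bits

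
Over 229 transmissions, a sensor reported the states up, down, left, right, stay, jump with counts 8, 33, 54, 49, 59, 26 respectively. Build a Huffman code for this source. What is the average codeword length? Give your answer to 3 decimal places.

2.441 bits/symbol

Probabilities are the counts divided by 229.
Repeatedly combine the two least-probable nodes; the expected code length is the sum of the merged weights.
merge 8/229 + 26/229 → 34/229
merge 33/229 + 34/229 → 67/229
merge 49/229 + 54/229 → 103/229
merge 59/229 + 67/229 → 126/229
merge 103/229 + 126/229 → 1
L = 34/229 + 67/229 + 103/229 + 126/229 + 1 = 559/229 ≈ 2.441 bits/symbol.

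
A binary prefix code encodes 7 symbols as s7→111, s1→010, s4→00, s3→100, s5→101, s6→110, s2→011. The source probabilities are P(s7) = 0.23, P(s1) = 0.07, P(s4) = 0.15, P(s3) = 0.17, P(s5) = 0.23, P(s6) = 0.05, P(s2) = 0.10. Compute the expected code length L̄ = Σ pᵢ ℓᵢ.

2.85 bits/symbol

L̄ = Σ pᵢ·ℓᵢ = 0.23·3 + 0.07·3 + 0.15·2 + 0.17·3 + 0.23·3 + 0.05·3 + 0.10·3 = 2.85 bits/symbol.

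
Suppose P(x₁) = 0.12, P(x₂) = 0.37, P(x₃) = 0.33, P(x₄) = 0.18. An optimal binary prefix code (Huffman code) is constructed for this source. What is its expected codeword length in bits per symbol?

Repeatedly combine the two least-probable nodes; the expected code length is the sum of the merged weights.
merge 3/25 + 9/50 → 3/10
merge 3/10 + 33/100 → 63/100
merge 37/100 + 63/100 → 1
L = 3/10 + 63/100 + 1 = 193/100 = 1.93 bits/symbol.

1.93 bits/symbol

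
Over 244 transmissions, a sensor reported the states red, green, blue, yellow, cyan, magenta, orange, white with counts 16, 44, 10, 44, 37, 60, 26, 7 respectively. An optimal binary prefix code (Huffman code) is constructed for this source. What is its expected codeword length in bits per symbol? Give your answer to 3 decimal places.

Probabilities are the counts divided by 244.
Repeatedly combine the two least-probable nodes; the expected code length is the sum of the merged weights.
merge 7/244 + 5/122 → 17/244
merge 4/61 + 17/244 → 33/244
merge 13/122 + 33/244 → 59/244
merge 37/244 + 11/61 → 81/244
merge 11/61 + 59/244 → 103/244
merge 15/61 + 81/244 → 141/244
merge 103/244 + 141/244 → 1
L = 17/244 + 33/244 + 59/244 + 81/244 + 103/244 + 141/244 + 1 = 339/122 ≈ 2.779 bits/symbol.

2.779 bits/symbol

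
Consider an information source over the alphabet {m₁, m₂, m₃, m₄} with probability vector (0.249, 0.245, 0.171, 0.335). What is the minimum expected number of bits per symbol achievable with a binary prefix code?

2 bits/symbol

Repeatedly combine the two least-probable nodes; the expected code length is the sum of the merged weights.
merge 171/1000 + 49/200 → 52/125
merge 249/1000 + 67/200 → 73/125
merge 52/125 + 73/125 → 1
L = 52/125 + 73/125 + 1 = 2 bits/symbol.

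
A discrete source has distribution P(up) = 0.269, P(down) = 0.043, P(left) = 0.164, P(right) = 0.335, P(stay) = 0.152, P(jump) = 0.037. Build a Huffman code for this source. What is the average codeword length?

2.312 bits/symbol

Repeatedly combine the two least-probable nodes; the expected code length is the sum of the merged weights.
merge 37/1000 + 43/1000 → 2/25
merge 2/25 + 19/125 → 29/125
merge 41/250 + 29/125 → 99/250
merge 269/1000 + 67/200 → 151/250
merge 99/250 + 151/250 → 1
L = 2/25 + 29/125 + 99/250 + 151/250 + 1 = 289/125 = 2.312 bits/symbol.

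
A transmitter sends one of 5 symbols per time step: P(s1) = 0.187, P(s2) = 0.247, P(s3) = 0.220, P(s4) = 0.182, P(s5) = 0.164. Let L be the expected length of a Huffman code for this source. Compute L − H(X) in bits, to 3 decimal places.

Entropy H = −Σ p log₂ p ≈ 2.3063 bits.
Huffman merges: 41/250+91/500→173/500; 187/1000+11/50→407/1000; 247/1000+173/500→593/1000; 407/1000+593/1000→1. L = 1173/500 ≈ 2.3460.
L − H = 2.3460 − 2.3063 = 0.040 bits.

0.040 bits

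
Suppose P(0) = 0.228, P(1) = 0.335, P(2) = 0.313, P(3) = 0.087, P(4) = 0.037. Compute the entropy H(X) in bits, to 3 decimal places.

H = −Σ pᵢ log₂ pᵢ.
−0.228·log₂(0.228) = 0.4863
−0.335·log₂(0.335) = 0.5286
−0.313·log₂(0.313) = 0.5245
−0.087·log₂(0.087) = 0.3065
−0.037·log₂(0.037) = 0.1760
Sum ≈ 2.0218 → 2.022 bits.

2.022 bits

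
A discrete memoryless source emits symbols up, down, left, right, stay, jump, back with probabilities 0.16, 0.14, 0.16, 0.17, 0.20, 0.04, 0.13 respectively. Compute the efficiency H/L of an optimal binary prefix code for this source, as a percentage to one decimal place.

Entropy H = −Σ p log₂ p ≈ 2.7105 bits.
Huffman merges: 1/25+13/100→17/100; 7/50+4/25→3/10; 4/25+17/100→33/100; 17/100+1/5→37/100; 3/10+33/100→63/100; 37/100+63/100→1. L = 14/5 ≈ 2.8000.
Efficiency = H/L = 2.7105/2.8000 = 96.8%.

96.8%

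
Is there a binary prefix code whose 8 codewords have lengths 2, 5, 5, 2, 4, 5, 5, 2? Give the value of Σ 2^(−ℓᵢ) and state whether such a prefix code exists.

With common denominator 2^5 = 32: Σ 2^(−ℓᵢ) = 8/32 + 1/32 + 1/32 + 8/32 + 2/32 + 1/32 + 1/32 + 8/32 = 30/32 = 0.9375.
Kraft's inequality requires Σ ≤ 1; here Σ = 0.9375 ≤ 1, so such a prefix code exists.

0.9375; yes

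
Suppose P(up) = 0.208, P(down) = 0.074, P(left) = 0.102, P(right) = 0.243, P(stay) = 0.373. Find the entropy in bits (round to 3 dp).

2.112 bits

H = −Σ pᵢ log₂ pᵢ.
−0.208·log₂(0.208) = 0.4712
−0.074·log₂(0.074) = 0.2780
−0.102·log₂(0.102) = 0.3359
−0.243·log₂(0.243) = 0.4960
−0.373·log₂(0.373) = 0.5307
Sum ≈ 2.1117 → 2.112 bits.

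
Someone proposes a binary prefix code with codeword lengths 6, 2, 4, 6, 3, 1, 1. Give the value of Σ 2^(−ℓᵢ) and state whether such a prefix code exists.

With common denominator 2^6 = 64: Σ 2^(−ℓᵢ) = 1/64 + 16/64 + 4/64 + 1/64 + 8/64 + 32/64 + 32/64 = 94/64 = 1.46875.
Kraft's inequality requires Σ ≤ 1; here Σ = 1.46875 > 1, so no such prefix code exists.

1.46875; no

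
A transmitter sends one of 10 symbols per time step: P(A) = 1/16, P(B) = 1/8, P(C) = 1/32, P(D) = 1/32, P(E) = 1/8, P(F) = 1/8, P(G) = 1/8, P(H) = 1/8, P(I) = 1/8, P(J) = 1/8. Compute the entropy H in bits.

3.1875 bits

Each probability is a power of 1/2, so log₂(1/p) is an integer.
H = Σ p·log₂(1/p) = 1/16·4 + 1/8·3 + 1/32·5 + 1/32·5 + 1/8·3 + 1/8·3 + 1/8·3 + 1/8·3 + 1/8·3 + 1/8·3 = 3.1875 bits.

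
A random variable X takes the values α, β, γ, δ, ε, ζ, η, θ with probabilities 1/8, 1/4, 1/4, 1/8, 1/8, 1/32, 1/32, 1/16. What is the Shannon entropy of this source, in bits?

2.6875 bits

Each probability is a power of 1/2, so log₂(1/p) is an integer.
H = Σ p·log₂(1/p) = 1/8·3 + 1/4·2 + 1/4·2 + 1/8·3 + 1/8·3 + 1/32·5 + 1/32·5 + 1/16·4 = 2.6875 bits.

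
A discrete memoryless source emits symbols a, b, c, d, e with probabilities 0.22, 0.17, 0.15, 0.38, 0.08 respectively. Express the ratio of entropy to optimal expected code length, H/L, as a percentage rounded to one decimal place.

96.3%

Entropy H = −Σ p log₂ p ≈ 2.1477 bits.
Huffman merges: 2/25+3/20→23/100; 17/100+11/50→39/100; 23/100+19/50→61/100; 39/100+61/100→1. L = 223/100 ≈ 2.2300.
Efficiency = H/L = 2.1477/2.2300 = 96.3%.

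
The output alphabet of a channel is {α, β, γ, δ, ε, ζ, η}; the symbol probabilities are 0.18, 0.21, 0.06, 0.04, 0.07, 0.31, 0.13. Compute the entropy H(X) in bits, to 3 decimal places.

H = −Σ pᵢ log₂ pᵢ.
−0.18·log₂(0.18) = 0.4453
−0.21·log₂(0.21) = 0.4728
−0.06·log₂(0.06) = 0.2435
−0.04·log₂(0.04) = 0.1858
−0.07·log₂(0.07) = 0.2686
−0.31·log₂(0.31) = 0.5238
−0.13·log₂(0.13) = 0.3826
Sum ≈ 2.5224 → 2.522 bits.

2.522 bits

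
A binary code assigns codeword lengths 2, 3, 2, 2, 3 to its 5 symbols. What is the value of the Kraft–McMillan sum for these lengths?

With common denominator 2^3 = 8: Σ 2^(−ℓᵢ) = 2/8 + 1/8 + 2/8 + 2/8 + 1/8 = 8/8 = 1.

1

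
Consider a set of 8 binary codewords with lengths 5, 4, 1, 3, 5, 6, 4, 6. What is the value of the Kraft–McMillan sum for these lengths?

With common denominator 2^6 = 64: Σ 2^(−ℓᵢ) = 2/64 + 4/64 + 32/64 + 8/64 + 2/64 + 1/64 + 4/64 + 1/64 = 54/64 = 0.84375.

0.84375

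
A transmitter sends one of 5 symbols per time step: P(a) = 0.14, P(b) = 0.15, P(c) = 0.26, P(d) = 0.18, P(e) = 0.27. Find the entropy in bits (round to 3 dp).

2.268 bits

H = −Σ pᵢ log₂ pᵢ.
−0.14·log₂(0.14) = 0.3971
−0.15·log₂(0.15) = 0.4105
−0.26·log₂(0.26) = 0.5053
−0.18·log₂(0.18) = 0.4453
−0.27·log₂(0.27) = 0.5100
Sum ≈ 2.2683 → 2.268 bits.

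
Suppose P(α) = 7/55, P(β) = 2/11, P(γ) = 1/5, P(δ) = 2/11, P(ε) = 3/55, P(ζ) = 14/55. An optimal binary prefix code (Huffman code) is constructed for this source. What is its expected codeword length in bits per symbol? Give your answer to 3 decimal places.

Repeatedly combine the two least-probable nodes; the expected code length is the sum of the merged weights.
merge 3/55 + 7/55 → 2/11
merge 2/11 + 2/11 → 4/11
merge 2/11 + 1/5 → 21/55
merge 14/55 + 4/11 → 34/55
merge 21/55 + 34/55 → 1
L = 2/11 + 4/11 + 21/55 + 34/55 + 1 = 28/11 ≈ 2.545 bits/symbol.

2.545 bits/symbol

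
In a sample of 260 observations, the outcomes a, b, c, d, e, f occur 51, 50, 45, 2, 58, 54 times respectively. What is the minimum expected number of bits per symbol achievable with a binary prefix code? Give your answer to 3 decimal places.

Probabilities are the counts divided by 260.
Repeatedly combine the two least-probable nodes; the expected code length is the sum of the merged weights.
merge 1/130 + 9/52 → 47/260
merge 47/260 + 5/26 → 97/260
merge 51/260 + 27/130 → 21/52
merge 29/130 + 97/260 → 31/52
merge 21/52 + 31/52 → 1
L = 47/260 + 97/260 + 21/52 + 31/52 + 1 = 166/65 ≈ 2.554 bits/symbol.

2.554 bits/symbol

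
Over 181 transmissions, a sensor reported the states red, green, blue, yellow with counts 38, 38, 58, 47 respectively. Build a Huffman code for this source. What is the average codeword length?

Probabilities are the counts divided by 181.
Repeatedly combine the two least-probable nodes; the expected code length is the sum of the merged weights.
merge 38/181 + 38/181 → 76/181
merge 47/181 + 58/181 → 105/181
merge 76/181 + 105/181 → 1
L = 76/181 + 105/181 + 1 = 2 bits/symbol.

2 bits/symbol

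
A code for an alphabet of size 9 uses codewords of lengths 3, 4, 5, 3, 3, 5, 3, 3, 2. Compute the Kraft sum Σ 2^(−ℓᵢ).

1

With common denominator 2^5 = 32: Σ 2^(−ℓᵢ) = 4/32 + 2/32 + 1/32 + 4/32 + 4/32 + 1/32 + 4/32 + 4/32 + 8/32 = 32/32 = 1.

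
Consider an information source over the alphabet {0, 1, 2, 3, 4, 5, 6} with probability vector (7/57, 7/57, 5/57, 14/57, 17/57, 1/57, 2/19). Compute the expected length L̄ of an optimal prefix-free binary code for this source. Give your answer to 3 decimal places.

2.561 bits/symbol

Repeatedly combine the two least-probable nodes; the expected code length is the sum of the merged weights.
merge 1/57 + 5/57 → 2/19
merge 2/19 + 2/19 → 4/19
merge 7/57 + 7/57 → 14/57
merge 4/19 + 14/57 → 26/57
merge 14/57 + 17/57 → 31/57
merge 26/57 + 31/57 → 1
L = 2/19 + 4/19 + 14/57 + 26/57 + 31/57 + 1 = 146/57 ≈ 2.561 bits/symbol.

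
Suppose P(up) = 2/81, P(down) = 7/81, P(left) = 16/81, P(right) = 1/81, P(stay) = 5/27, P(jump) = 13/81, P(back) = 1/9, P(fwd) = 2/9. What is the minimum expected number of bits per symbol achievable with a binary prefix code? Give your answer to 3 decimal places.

2.741 bits/symbol

Repeatedly combine the two least-probable nodes; the expected code length is the sum of the merged weights.
merge 1/81 + 2/81 → 1/27
merge 1/27 + 7/81 → 10/81
merge 1/9 + 10/81 → 19/81
merge 13/81 + 5/27 → 28/81
merge 16/81 + 2/9 → 34/81
merge 19/81 + 28/81 → 47/81
merge 34/81 + 47/81 → 1
L = 1/27 + 10/81 + 19/81 + 28/81 + 34/81 + 47/81 + 1 = 74/27 ≈ 2.741 bits/symbol.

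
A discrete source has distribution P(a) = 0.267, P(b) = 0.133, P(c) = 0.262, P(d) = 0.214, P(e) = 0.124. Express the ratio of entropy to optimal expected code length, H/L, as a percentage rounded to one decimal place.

Entropy H = −Σ p log₂ p ≈ 2.2515 bits.
Huffman merges: 31/250+133/1000→257/1000; 107/500+257/1000→471/1000; 131/500+267/1000→529/1000; 471/1000+529/1000→1. L = 2257/1000 ≈ 2.2570.
Efficiency = H/L = 2.2515/2.2570 = 99.8%.

99.8%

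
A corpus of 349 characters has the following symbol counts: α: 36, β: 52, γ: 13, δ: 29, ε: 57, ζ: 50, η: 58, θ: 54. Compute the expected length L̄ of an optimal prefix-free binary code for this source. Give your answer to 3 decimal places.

2.954 bits/symbol

Probabilities are the counts divided by 349.
Repeatedly combine the two least-probable nodes; the expected code length is the sum of the merged weights.
merge 13/349 + 29/349 → 42/349
merge 36/349 + 42/349 → 78/349
merge 50/349 + 52/349 → 102/349
merge 54/349 + 57/349 → 111/349
merge 58/349 + 78/349 → 136/349
merge 102/349 + 111/349 → 213/349
merge 136/349 + 213/349 → 1
L = 42/349 + 78/349 + 102/349 + 111/349 + 136/349 + 213/349 + 1 = 1031/349 ≈ 2.954 bits/symbol.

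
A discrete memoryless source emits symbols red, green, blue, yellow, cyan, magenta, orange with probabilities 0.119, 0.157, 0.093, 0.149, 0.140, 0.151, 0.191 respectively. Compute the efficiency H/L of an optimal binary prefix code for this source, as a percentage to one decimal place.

98.9%

Entropy H = −Σ p log₂ p ≈ 2.7779 bits.
Huffman merges: 93/1000+119/1000→53/250; 7/50+149/1000→289/1000; 151/1000+157/1000→77/250; 191/1000+53/250→403/1000; 289/1000+77/250→597/1000; 403/1000+597/1000→1. L = 2809/1000 ≈ 2.8090.
Efficiency = H/L = 2.7779/2.8090 = 98.9%.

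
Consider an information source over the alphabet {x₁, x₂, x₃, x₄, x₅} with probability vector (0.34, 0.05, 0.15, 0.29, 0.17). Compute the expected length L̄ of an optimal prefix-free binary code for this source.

2.2 bits/symbol

Repeatedly combine the two least-probable nodes; the expected code length is the sum of the merged weights.
merge 1/20 + 3/20 → 1/5
merge 17/100 + 1/5 → 37/100
merge 29/100 + 17/50 → 63/100
merge 37/100 + 63/100 → 1
L = 1/5 + 37/100 + 63/100 + 1 = 11/5 = 2.2 bits/symbol.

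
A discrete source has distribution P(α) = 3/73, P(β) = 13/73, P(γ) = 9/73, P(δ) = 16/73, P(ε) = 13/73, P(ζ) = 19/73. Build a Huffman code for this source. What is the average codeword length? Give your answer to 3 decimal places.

Repeatedly combine the two least-probable nodes; the expected code length is the sum of the merged weights.
merge 3/73 + 9/73 → 12/73
merge 12/73 + 13/73 → 25/73
merge 13/73 + 16/73 → 29/73
merge 19/73 + 25/73 → 44/73
merge 29/73 + 44/73 → 1
L = 12/73 + 25/73 + 29/73 + 44/73 + 1 = 183/73 ≈ 2.507 bits/symbol.

2.507 bits/symbol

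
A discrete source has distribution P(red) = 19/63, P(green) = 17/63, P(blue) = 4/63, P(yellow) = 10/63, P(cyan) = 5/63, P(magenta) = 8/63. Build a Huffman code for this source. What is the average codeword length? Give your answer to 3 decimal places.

2.413 bits/symbol

Repeatedly combine the two least-probable nodes; the expected code length is the sum of the merged weights.
merge 4/63 + 5/63 → 1/7
merge 8/63 + 1/7 → 17/63
merge 10/63 + 17/63 → 3/7
merge 17/63 + 19/63 → 4/7
merge 3/7 + 4/7 → 1
L = 1/7 + 17/63 + 3/7 + 4/7 + 1 = 152/63 ≈ 2.413 bits/symbol.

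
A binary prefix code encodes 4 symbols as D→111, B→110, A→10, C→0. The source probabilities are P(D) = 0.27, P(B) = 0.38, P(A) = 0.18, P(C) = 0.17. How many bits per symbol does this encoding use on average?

2.48 bits/symbol

L̄ = Σ pᵢ·ℓᵢ = 0.27·3 + 0.38·3 + 0.18·2 + 0.17·1 = 2.48 bits/symbol.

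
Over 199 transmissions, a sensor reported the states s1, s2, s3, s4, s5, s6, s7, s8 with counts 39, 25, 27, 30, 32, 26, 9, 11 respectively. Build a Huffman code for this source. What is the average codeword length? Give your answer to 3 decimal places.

2.905 bits/symbol

Probabilities are the counts divided by 199.
Repeatedly combine the two least-probable nodes; the expected code length is the sum of the merged weights.
merge 9/199 + 11/199 → 20/199
merge 20/199 + 25/199 → 45/199
merge 26/199 + 27/199 → 53/199
merge 30/199 + 32/199 → 62/199
merge 39/199 + 45/199 → 84/199
merge 53/199 + 62/199 → 115/199
merge 84/199 + 115/199 → 1
L = 20/199 + 45/199 + 53/199 + 62/199 + 84/199 + 115/199 + 1 = 578/199 ≈ 2.905 bits/symbol.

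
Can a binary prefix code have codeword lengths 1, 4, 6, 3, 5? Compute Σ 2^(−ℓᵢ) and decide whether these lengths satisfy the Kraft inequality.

0.734375; yes

With common denominator 2^6 = 64: Σ 2^(−ℓᵢ) = 32/64 + 4/64 + 1/64 + 8/64 + 2/64 = 47/64 = 0.734375.
Kraft's inequality requires Σ ≤ 1; here Σ = 0.734375 ≤ 1, so such a prefix code exists.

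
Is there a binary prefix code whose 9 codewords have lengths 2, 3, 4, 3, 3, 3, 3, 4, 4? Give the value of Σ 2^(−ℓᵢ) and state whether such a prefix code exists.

1.0625; no

With common denominator 2^4 = 16: Σ 2^(−ℓᵢ) = 4/16 + 2/16 + 1/16 + 2/16 + 2/16 + 2/16 + 2/16 + 1/16 + 1/16 = 17/16 = 1.0625.
Kraft's inequality requires Σ ≤ 1; here Σ = 1.0625 > 1, so no such prefix code exists.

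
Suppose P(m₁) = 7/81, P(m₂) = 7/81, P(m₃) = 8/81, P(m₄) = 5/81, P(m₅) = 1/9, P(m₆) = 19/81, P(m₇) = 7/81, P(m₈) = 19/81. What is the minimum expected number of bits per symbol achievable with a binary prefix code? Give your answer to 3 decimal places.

2.852 bits/symbol

Repeatedly combine the two least-probable nodes; the expected code length is the sum of the merged weights.
merge 5/81 + 7/81 → 4/27
merge 7/81 + 7/81 → 14/81
merge 8/81 + 1/9 → 17/81
merge 4/27 + 14/81 → 26/81
merge 17/81 + 19/81 → 4/9
merge 19/81 + 26/81 → 5/9
merge 4/9 + 5/9 → 1
L = 4/27 + 14/81 + 17/81 + 26/81 + 4/9 + 5/9 + 1 = 77/27 ≈ 2.852 bits/symbol.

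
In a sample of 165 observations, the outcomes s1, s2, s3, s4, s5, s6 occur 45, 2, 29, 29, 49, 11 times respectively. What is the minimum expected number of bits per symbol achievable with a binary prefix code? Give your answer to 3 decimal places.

Probabilities are the counts divided by 165.
Repeatedly combine the two least-probable nodes; the expected code length is the sum of the merged weights.
merge 2/165 + 1/15 → 13/165
merge 13/165 + 29/165 → 14/55
merge 29/165 + 14/55 → 71/165
merge 3/11 + 49/165 → 94/165
merge 71/165 + 94/165 → 1
L = 13/165 + 14/55 + 71/165 + 94/165 + 1 = 7/3 ≈ 2.333 bits/symbol.

2.333 bits/symbol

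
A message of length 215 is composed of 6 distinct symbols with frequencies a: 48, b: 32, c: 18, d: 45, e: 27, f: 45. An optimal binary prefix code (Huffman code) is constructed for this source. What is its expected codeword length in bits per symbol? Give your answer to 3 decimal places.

Probabilities are the counts divided by 215.
Repeatedly combine the two least-probable nodes; the expected code length is the sum of the merged weights.
merge 18/215 + 27/215 → 9/43
merge 32/215 + 9/43 → 77/215
merge 9/43 + 9/43 → 18/43
merge 48/215 + 77/215 → 25/43
merge 18/43 + 25/43 → 1
L = 9/43 + 77/215 + 18/43 + 25/43 + 1 = 552/215 ≈ 2.567 bits/symbol.

2.567 bits/symbol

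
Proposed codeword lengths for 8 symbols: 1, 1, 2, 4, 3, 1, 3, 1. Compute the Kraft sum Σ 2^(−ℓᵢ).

2.5625

With common denominator 2^4 = 16: Σ 2^(−ℓᵢ) = 8/16 + 8/16 + 4/16 + 1/16 + 2/16 + 8/16 + 2/16 + 8/16 = 41/16 = 2.5625.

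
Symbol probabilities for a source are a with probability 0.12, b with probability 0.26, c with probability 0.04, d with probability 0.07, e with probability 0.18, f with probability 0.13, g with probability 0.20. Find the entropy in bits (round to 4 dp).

H = −Σ pᵢ log₂ pᵢ.
−0.12·log₂(0.12) = 0.3671
−0.26·log₂(0.26) = 0.5053
−0.04·log₂(0.04) = 0.1858
−0.07·log₂(0.07) = 0.2686
−0.18·log₂(0.18) = 0.4453
−0.13·log₂(0.13) = 0.3826
−0.20·log₂(0.20) = 0.4644
Sum ≈ 2.6190 → 2.6190 bits.

2.6190 bits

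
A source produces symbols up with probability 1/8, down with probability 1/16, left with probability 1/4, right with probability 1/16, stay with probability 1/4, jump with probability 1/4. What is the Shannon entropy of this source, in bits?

2.375 bits

Each probability is a power of 1/2, so log₂(1/p) is an integer.
H = Σ p·log₂(1/p) = 1/8·3 + 1/16·4 + 1/4·2 + 1/16·4 + 1/4·2 + 1/4·2 = 2.375 bits.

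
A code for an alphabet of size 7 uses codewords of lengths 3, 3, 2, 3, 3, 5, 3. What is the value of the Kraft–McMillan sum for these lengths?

With common denominator 2^5 = 32: Σ 2^(−ℓᵢ) = 4/32 + 4/32 + 8/32 + 4/32 + 4/32 + 1/32 + 4/32 = 29/32 = 0.90625.

0.90625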